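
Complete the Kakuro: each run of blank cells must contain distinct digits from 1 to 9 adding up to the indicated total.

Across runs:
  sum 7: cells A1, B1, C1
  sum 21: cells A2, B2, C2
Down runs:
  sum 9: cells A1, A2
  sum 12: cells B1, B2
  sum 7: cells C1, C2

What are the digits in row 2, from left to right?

7 in 3 cells must be {1,2,4}.
The 7 across and the 12 down share only 4, so B1 = 4.
B2 = 12 − 4 = 8 completes the 12 down.
Nothing is forced directly, so branch on C2, whose candidates are 4 or 6. If C2 = 4: then C1 would have to be in {1,2} for the 7 across but in {3} for the 7 down — contradiction. So C2 = 6.
C1 = 7 − 6 = 1 completes the 7 down.
A2 = 21 − 14 = 7 completes the 21 across.
A1 = 7 − 5 = 2 completes the 7 across.

7 8 6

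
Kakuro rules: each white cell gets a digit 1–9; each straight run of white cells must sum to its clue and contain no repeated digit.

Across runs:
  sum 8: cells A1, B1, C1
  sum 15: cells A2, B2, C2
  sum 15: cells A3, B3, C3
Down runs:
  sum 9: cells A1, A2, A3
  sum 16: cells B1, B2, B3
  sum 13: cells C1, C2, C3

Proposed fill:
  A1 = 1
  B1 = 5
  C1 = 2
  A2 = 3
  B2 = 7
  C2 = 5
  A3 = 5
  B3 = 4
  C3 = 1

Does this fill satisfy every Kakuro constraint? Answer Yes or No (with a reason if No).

No — the across run A3–C3 sums to 10, not 15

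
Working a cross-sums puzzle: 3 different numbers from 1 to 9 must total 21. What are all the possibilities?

{4,8,9}; {5,7,9}; {6,7,8}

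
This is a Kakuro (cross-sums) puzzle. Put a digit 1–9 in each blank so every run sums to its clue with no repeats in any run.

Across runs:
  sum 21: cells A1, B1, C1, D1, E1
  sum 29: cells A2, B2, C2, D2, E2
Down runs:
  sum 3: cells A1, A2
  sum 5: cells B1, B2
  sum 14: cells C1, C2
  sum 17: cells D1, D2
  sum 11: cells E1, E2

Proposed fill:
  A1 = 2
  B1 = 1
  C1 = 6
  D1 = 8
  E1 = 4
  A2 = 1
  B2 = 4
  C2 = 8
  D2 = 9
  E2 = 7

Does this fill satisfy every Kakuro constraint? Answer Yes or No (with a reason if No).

Yes

Across: 2+1+6+8+4=21; 1+4+8+9+7=29. Down: 2+1=3; 1+4=5; 6+8=14; 8+9=17; 4+7=11. No digit repeats within any run.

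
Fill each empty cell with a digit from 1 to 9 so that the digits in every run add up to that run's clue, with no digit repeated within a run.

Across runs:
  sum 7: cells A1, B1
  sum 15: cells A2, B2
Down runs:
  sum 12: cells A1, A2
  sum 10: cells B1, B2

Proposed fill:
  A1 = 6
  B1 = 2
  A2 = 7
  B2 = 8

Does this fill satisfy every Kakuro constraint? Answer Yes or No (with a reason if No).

No — the across run A1–B1 sums to 8, not 7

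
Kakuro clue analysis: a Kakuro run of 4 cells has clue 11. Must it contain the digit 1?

Yes

The only way to make 11 from 4 distinct digits is {1,2,3,5}, which contains 1.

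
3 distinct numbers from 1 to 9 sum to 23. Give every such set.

{6,8,9}

3 distinct digits from 1–9 sum between 6 and 24.
Only one set works: {6,8,9}.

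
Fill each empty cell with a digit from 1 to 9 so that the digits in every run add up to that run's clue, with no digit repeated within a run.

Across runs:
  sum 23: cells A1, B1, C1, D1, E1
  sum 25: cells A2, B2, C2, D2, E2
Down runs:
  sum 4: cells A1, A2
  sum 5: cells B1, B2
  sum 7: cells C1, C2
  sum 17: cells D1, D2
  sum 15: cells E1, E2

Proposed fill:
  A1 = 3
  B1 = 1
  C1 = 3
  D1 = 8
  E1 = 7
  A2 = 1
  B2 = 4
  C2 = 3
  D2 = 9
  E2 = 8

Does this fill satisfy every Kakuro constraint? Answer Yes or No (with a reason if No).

No — the down run C1–C2 sums to 6, not 7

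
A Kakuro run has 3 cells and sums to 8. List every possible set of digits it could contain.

3 distinct digits from 1–9 sum between 6 and 24.

{1,2,5}; {1,3,4}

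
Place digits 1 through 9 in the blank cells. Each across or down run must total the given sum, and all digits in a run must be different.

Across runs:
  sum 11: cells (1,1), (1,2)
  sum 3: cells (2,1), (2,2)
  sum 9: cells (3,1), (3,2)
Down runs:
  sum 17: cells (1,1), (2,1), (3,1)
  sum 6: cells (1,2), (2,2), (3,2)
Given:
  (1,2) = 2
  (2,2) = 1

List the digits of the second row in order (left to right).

3 in 2 cells must be {1,2}; 6 in 3 cells must be {1,2,3}.
(1,1) = 11 − 2 = 9 completes the 11 across.
(2,1) = 3 − 1 = 2 completes the 3 across.
(3,1) = 17 − 11 = 6 completes the 17 down.
(3,2) = 9 − 6 = 3 completes the 9 across.

2 1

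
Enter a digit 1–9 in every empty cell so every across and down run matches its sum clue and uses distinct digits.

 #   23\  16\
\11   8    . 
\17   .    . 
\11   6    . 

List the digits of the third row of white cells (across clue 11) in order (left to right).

6, 5

17 in 2 cells must be {8,9}; 23 in 3 cells must be {6,8,9}.
R1C2 = 11 − 8 = 3 completes the 11 across.
R2C1 = 23 − 14 = 9 completes the 23 down.
R2C2 = 17 − 9 = 8 completes the 17 across.
R3C2 = 11 − 6 = 5 completes the 11 across.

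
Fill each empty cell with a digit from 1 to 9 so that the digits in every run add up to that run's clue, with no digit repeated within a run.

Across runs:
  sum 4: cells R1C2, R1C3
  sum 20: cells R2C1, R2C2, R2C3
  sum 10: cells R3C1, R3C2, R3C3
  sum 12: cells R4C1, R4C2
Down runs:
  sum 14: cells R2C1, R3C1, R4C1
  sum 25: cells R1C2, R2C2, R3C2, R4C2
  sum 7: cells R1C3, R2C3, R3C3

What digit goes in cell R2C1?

7

4 in 2 cells must be {1,3}; 7 in 3 cells must be {1,2,4}.
Only 1 fits R1C3 under both its across sum 4 and down sum 7.
Given what's placed, R2C3 must be 4 to fit the 20 across and 7 down.
R3C3 = 7 − 5 = 2 completes the 7 down.
R1C2 = 4 − 1 = 3 completes the 4 across.
No cell is forced outright now. R2C1 can only be 7 or 9 (the digits allowed by both its 20 across and its 14 down). If R2C1 = 9: that forces R2C2 = 7, after which R3C2 would have to be in {1,3,5,7} for the 10 across but in {6,9} for the 25 down — contradiction. So R2C1 = 7.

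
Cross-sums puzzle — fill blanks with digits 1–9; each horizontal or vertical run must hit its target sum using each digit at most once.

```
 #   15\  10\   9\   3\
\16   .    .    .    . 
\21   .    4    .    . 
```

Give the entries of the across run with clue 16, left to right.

3 in 2 cells must be {1,2}.
R1C2 = 10 − 4 = 6 completes the 10 down.
R1C1 = 7: the only remaining digit allowed by both the 16 across and the 15 down.
R2C1 = 15 − 7 = 8 completes the 15 down.
Given what's placed, R2C4 must be 2 to fit the 21 across and 3 down.
R1C4 = 3 − 2 = 1 completes the 3 down.
R2C3 = 21 − 14 = 7 completes the 21 across.
R1C3 = 16 − 14 = 2 completes the 16 across.

7, 6, 2, 1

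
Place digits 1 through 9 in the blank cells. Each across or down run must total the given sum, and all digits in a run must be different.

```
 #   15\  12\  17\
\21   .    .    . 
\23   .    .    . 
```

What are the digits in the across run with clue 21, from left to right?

9 4 8

23 in 3 cells must be {6,8,9}; 17 in 2 cells must be {8,9}.
Nothing is forced directly, so branch on R2C2, whose candidates are 8 or 9. If R2C2 = 9: then R1C2 would have to be in {4,5,6,7,8,9} for the 21 across but in {3} for the 12 down — contradiction. So R2C2 = 8.
R1C2 = 12 − 8 = 4 completes the 12 down.
Given what's placed, R2C3 must be 9 to fit the 23 across and 17 down.
R1C3 = 17 − 9 = 8 completes the 17 down.
R2C1 = 23 − 17 = 6 completes the 23 across.
R1C1 = 21 − 12 = 9 completes the 21 across.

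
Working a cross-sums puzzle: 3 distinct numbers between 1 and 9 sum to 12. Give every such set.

{1,2,9}; {1,3,8}; {1,4,7}; {1,5,6}; {2,3,7}; {2,4,6}; {3,4,5}

3 distinct digits from 1–9 sum between 6 and 24.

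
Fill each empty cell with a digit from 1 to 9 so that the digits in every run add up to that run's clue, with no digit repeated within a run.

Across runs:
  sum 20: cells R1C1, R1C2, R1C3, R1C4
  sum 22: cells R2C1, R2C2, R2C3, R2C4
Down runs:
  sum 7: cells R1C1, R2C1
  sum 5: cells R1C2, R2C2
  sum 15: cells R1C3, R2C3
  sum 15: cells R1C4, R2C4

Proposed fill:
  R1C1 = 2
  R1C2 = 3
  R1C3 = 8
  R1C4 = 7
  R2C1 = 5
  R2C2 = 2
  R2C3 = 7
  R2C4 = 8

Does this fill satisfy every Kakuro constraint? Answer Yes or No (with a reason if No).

Yes

Across: 2+3+8+7=20; 5+2+7+8=22. Down: 2+5=7; 3+2=5; 8+7=15; 7+8=15. No digit repeats within any run.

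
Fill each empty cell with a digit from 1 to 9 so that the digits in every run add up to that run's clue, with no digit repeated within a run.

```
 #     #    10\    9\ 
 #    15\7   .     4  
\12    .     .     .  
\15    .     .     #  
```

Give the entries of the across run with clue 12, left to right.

R1C2 = 7 − 4 = 3 completes the 7 across.
R2C3 = 9 − 4 = 5 completes the 9 down.
Given what's placed, R3C2 must be 6 to fit the 15 across and 10 down.
Given what's placed, R2C1 must be 6 to fit the 12 across and 15 down.
R2C2 = 12 − 11 = 1 completes the 12 across.
R3C1 = 15 − 6 = 9 completes the 15 across.

6 1 5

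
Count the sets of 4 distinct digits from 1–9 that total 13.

4 distinct digits from 1–9 sum between 10 and 30.
Enumerating: {1,2,3,7}, {1,2,4,6}, {1,3,4,5}.

3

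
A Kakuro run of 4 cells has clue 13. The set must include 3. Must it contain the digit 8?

No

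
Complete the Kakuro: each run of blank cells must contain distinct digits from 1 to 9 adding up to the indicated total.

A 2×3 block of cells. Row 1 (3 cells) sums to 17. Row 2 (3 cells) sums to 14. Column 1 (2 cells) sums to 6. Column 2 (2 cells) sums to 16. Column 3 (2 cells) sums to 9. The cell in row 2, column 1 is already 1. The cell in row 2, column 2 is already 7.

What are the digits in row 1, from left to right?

5 9 3

16 in 2 cells must be {7,9}.
(1,1) = 6 − 1 = 5 completes the 6 down.
(1,2) = 16 − 7 = 9 completes the 16 down.
(1,3) = 17 − 14 = 3 completes the 17 across.
(2,3) = 14 − 8 = 6 completes the 14 across.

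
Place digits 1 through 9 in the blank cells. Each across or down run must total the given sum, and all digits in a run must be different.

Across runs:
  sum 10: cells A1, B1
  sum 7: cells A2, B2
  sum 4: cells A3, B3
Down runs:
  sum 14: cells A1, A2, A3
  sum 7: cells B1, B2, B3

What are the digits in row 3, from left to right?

3, 1

4 in 2 cells must be {1,3}; 7 in 3 cells must be {1,2,4}.
The 4 across and the 7 down share only 1, so B3 = 1.
A3 = 4 − 1 = 3 completes the 4 across.
Nothing is forced directly, so branch on B1, whose candidates are 2 or 4. If B1 = 2: then A1 would have to be in {8} for the 10 across but in {2,4,5,6,7,9} for the 14 down — contradiction. So B1 = 4.
A1 = 10 − 4 = 6 completes the 10 across.
A2 = 14 − 9 = 5 completes the 14 down.
B2 = 7 − 5 = 2 completes the 7 across.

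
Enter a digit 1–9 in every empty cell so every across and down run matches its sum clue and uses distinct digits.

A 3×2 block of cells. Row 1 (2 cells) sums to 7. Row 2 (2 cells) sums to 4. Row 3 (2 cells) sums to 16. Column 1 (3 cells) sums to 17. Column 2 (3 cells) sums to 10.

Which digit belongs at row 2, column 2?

4 in 2 cells must be {1,3}; 16 in 2 cells must be {7,9}.
The 16 across and the 10 down share only 7, so (3,2) = 7.
Given what's placed, (2,2) must be 1 to fit the 4 across and 10 down.
(3,1) = 16 − 7 = 9 completes the 16 across.
(1,2) = 10 − 8 = 2 completes the 10 down.
(2,1) = 4 − 1 = 3 completes the 4 across.
(1,1) = 7 − 2 = 5 completes the 7 across.

1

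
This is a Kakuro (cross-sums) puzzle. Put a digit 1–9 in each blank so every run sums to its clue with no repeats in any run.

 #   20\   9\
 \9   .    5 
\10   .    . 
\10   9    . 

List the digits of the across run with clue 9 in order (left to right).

4, 5

R1C1 = 9 − 5 = 4 completes the 9 across.
R2C1 = 20 − 13 = 7 completes the 20 down.
R2C2 = 10 − 7 = 3 completes the 10 across.
R3C2 = 10 − 9 = 1 completes the 10 across.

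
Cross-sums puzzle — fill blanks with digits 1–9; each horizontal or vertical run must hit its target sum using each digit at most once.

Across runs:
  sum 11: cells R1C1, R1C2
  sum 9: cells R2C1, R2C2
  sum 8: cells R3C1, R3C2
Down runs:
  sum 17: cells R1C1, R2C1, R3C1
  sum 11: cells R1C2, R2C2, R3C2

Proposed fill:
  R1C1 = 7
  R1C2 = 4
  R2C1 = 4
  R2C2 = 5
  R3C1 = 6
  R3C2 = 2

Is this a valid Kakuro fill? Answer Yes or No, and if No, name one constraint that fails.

Yes

Across: 7+4=11; 4+5=9; 6+2=8. Down: 7+4+6=17; 4+5+2=11. No digit repeats within any run.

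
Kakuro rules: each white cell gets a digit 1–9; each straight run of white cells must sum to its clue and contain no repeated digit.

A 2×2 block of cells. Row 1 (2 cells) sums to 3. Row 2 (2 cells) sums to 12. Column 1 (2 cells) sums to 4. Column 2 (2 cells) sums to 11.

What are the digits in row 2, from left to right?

3 in 2 cells must be {1,2}; 4 in 2 cells must be {1,3}.
The 3 across and the 4 down share only 1, so (1,1) = 1.
(1,2) = 3 − 1 = 2 completes the 3 across.
(2,1) = 4 − 1 = 3 completes the 4 down.
(2,2) = 12 − 3 = 9 completes the 12 across.

3 9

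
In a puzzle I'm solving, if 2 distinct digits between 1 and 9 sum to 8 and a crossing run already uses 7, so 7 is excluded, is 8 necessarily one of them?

No

Counterexample: {2,6} sums to 8 under that restriction without using 8.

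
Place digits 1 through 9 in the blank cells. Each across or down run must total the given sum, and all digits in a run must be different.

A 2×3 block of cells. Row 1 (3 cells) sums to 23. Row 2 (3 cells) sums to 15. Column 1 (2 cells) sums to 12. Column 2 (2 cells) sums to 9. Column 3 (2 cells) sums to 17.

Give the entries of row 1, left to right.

8 6 9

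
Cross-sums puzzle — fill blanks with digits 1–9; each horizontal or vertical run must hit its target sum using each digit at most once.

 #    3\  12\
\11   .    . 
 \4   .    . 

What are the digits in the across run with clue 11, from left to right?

2 9

4 in 2 cells must be {1,3}; 3 in 2 cells must be {1,2}.
The 11 across and the 3 down share only 2, so R1C1 = 2.
R1C2 = 11 − 2 = 9 completes the 11 across.
R2C1 = 3 − 2 = 1 completes the 3 down.
R2C2 = 4 − 1 = 3 completes the 4 across.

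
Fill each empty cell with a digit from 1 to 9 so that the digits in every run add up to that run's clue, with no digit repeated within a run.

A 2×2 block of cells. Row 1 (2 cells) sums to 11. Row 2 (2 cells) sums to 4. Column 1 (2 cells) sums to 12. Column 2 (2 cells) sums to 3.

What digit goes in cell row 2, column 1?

4 in 2 cells must be {1,3}; 3 in 2 cells must be {1,2}.
The 11 across and the 3 down share only 2, so (1,2) = 2.
The 4 across and the 12 down share only 3, so (2,1) = 3.
(2,2) = 4 − 3 = 1 completes the 4 across.
(1,1) = 11 − 2 = 9 completes the 11 across.

3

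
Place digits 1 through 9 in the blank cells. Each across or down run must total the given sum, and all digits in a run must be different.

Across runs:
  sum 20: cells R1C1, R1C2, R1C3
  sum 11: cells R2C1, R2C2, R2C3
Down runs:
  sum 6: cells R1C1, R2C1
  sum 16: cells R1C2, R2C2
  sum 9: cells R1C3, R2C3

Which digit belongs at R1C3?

6

16 in 2 cells must be {7,9}.
The 11 across and the 16 down share only 7, so R2C2 = 7.
R1C2 = 16 − 7 = 9 completes the 16 down.
Given what's placed, R2C1 must be 1 to fit the 11 across and 6 down.
R2C3 = 11 − 8 = 3 completes the 11 across.
R1C1 = 6 − 1 = 5 completes the 6 down.
R1C3 = 20 − 14 = 6 completes the 20 across.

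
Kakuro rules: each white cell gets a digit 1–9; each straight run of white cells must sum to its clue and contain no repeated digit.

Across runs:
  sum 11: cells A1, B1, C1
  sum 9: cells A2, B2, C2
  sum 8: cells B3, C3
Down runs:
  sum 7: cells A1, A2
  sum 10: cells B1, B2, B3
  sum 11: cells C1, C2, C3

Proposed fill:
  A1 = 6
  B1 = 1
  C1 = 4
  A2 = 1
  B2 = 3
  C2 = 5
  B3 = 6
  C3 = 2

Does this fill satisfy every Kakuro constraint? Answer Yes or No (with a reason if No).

Yes

Across: 6+1+4=11; 1+3+5=9; 6+2=8. Down: 6+1=7; 1+3+6=10; 4+5+2=11. No digit repeats within any run.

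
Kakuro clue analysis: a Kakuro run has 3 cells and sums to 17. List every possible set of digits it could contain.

3 distinct digits from 1–9 sum between 6 and 24.

{1,7,9}; {2,6,9}; {2,7,8}; {3,5,9}; {3,6,8}; {4,5,8}; {4,6,7}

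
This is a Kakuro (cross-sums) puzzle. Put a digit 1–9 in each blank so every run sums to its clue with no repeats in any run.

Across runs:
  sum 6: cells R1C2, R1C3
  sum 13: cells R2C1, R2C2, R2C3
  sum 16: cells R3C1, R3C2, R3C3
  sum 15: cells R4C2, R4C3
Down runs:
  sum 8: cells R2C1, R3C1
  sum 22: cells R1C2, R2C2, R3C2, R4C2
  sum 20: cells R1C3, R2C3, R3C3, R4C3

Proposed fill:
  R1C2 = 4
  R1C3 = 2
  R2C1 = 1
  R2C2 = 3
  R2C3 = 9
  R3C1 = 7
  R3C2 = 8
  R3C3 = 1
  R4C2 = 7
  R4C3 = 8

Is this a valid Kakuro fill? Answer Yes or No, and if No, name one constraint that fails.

Yes

Across: 4+2=6; 1+3+9=13; 7+8+1=16; 7+8=15. Down: 1+7=8; 4+3+8+7=22; 2+9+1+8=20. No digit repeats within any run.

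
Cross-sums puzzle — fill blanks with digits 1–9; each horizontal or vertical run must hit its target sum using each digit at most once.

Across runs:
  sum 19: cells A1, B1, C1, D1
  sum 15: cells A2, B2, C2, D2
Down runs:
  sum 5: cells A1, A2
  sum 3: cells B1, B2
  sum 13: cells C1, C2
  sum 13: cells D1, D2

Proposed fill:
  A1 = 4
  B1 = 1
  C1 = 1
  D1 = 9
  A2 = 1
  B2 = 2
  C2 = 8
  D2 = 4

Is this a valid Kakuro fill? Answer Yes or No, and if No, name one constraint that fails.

No — the down run C1–C2 sums to 9, not 13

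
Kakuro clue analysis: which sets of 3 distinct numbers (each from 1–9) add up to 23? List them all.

{6,8,9}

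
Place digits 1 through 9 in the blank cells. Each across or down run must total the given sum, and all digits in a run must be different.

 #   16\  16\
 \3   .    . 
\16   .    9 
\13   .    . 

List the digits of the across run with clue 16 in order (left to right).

7 9

3 in 2 cells must be {1,2}; 16 in 2 cells must be {7,9}.
R2C1 = 16 − 9 = 7 completes the 16 across.
R1C1 = 1: the only remaining digit allowed by both the 3 across and the 16 down.
R1C2 = 3 − 1 = 2 completes the 3 across.
R3C1 = 16 − 8 = 8 completes the 16 down.
R3C2 = 13 − 8 = 5 completes the 13 across.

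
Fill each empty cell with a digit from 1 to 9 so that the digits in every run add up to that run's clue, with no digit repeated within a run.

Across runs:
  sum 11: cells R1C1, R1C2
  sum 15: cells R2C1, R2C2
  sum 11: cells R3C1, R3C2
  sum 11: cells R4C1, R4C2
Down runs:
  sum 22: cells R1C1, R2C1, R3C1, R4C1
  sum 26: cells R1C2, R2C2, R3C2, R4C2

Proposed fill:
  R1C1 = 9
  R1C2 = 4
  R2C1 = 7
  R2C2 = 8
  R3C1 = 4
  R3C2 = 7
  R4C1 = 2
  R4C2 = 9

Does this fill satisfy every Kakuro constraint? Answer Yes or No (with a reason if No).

No — the across run R1C1–R1C2 sums to 13, not 11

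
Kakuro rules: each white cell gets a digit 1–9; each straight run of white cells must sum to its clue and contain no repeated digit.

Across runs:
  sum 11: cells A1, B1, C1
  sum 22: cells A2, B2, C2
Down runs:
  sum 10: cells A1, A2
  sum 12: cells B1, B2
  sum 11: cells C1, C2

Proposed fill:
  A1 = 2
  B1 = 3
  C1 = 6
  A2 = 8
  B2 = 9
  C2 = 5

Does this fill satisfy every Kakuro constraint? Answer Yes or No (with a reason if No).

Across: 2+3+6=11; 8+9+5=22. Down: 2+8=10; 3+9=12; 6+5=11. No digit repeats within any run.

Yes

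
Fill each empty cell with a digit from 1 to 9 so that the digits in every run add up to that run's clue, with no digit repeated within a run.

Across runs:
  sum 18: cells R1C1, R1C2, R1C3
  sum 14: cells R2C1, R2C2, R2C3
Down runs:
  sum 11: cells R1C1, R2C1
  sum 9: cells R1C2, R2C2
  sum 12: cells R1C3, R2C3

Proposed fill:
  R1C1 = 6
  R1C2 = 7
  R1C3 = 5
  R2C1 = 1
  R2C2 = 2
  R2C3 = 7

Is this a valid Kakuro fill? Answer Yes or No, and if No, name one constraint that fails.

No — the across run R2C1–R2C3 sums to 10, not 14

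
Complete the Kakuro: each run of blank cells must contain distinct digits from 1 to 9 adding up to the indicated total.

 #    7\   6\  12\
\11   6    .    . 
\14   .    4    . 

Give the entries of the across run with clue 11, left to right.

6 2 3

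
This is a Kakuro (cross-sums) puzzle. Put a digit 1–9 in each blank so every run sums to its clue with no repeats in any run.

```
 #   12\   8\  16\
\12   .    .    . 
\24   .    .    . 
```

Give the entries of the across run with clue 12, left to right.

4 1 7

24 in 3 cells must be {7,8,9}; 16 in 2 cells must be {7,9}.
The 24 across and the 8 down share only 7, so R2C2 = 7.
Given what's placed, R2C3 must be 9 to fit the 24 across and 16 down.
R1C2 = 8 − 7 = 1 completes the 8 down.
R1C3 = 16 − 9 = 7 completes the 16 down.
R2C1 = 24 − 16 = 8 completes the 24 across.
R1C1 = 12 − 8 = 4 completes the 12 across.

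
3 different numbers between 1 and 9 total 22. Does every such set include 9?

Yes

Every partition of 22 into 3 distinct digits includes 9: {5,8,9}, {6,7,9}.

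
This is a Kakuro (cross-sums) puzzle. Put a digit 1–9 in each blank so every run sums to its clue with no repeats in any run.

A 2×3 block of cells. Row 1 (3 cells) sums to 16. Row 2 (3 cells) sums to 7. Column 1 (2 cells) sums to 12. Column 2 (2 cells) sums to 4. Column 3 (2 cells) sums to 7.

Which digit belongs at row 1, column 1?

8

7 in 3 cells must be {1,2,4}; 4 in 2 cells must be {1,3}.
The 7 across and the 12 down share only 4, so (2,1) = 4.
Given what's placed, (2,2) must be 1 to fit the 7 across and 4 down.
(2,3) = 7 − 5 = 2 completes the 7 across.
(1,1) = 12 − 4 = 8 completes the 12 down.
(1,2) = 4 − 1 = 3 completes the 4 down.
(1,3) = 16 − 11 = 5 completes the 16 across.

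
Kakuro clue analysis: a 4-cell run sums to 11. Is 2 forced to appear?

Yes

The only way to make 11 from 4 distinct digits is {1,2,3,5}, which contains 2.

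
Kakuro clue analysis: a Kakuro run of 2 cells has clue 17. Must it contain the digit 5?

The only way to make 17 from 2 distinct digits is {8,9}, which does not contain 5.

No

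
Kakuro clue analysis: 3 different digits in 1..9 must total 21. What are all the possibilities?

3 distinct digits from 1–9 sum between 6 and 24.

{4,8,9}; {5,7,9}; {6,7,8}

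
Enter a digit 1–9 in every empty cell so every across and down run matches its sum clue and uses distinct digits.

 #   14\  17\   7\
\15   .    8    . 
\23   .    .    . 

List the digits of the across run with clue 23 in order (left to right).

23 in 3 cells must be {6,8,9}; 17 in 2 cells must be {8,9}.
R2C2 = 17 − 8 = 9 completes the 17 down.
R2C3 = 6: the only remaining digit allowed by both the 23 across and the 7 down.
R1C3 = 7 − 6 = 1 completes the 7 down.
R2C1 = 23 − 15 = 8 completes the 23 across.
R1C1 = 15 − 9 = 6 completes the 15 across.

8 9 6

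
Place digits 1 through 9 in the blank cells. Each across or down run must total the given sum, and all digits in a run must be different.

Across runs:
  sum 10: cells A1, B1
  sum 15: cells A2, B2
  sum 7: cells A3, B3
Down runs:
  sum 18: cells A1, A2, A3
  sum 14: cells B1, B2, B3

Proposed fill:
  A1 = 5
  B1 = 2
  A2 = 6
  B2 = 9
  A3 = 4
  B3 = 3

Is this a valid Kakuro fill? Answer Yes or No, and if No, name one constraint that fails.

No — the down run A1–A3 sums to 15, not 18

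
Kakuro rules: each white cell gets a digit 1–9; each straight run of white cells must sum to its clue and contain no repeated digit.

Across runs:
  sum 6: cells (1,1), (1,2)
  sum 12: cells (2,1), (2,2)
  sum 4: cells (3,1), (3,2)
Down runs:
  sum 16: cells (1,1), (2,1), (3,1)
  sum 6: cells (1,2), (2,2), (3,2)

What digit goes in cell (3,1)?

4 in 2 cells must be {1,3}; 6 in 3 cells must be {1,2,3}.
The 12 across and the 6 down share only 3, so (2,2) = 3.
Given what's placed, (3,2) must be 1 to fit the 4 across and 6 down.
(1,2) = 6 − 4 = 2 completes the 6 down.
(2,1) = 12 − 3 = 9 completes the 12 across.
(3,1) = 4 − 1 = 3 completes the 4 across.
(1,1) = 6 − 2 = 4 completes the 6 across.

3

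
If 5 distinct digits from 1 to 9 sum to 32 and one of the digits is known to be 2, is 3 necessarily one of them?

The only way to make 32 from 5 distinct digits under that restriction is {2,6,7,8,9}, which does not contain 3.

No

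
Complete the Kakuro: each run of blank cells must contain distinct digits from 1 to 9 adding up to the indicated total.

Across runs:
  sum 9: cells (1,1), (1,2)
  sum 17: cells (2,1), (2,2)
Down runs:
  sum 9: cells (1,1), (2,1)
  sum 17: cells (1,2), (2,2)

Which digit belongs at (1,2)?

8

17 in 2 cells must be {8,9}.
The 9 across and the 17 down share only 8, so (1,2) = 8.
The 17 across and the 9 down share only 8, so (2,1) = 8.
(2,2) = 17 − 8 = 9 completes the 17 across.
(1,1) = 9 − 8 = 1 completes the 9 across.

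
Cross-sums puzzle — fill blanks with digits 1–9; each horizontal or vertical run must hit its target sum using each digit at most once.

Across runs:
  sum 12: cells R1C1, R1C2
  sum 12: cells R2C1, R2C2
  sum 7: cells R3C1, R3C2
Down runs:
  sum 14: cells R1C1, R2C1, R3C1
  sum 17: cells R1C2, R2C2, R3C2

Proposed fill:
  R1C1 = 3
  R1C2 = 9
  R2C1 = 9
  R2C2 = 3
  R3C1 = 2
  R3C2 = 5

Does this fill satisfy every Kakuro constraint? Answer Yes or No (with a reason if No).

Yes

Across: 3+9=12; 9+3=12; 2+5=7. Down: 3+9+2=14; 9+3+5=17. No digit repeats within any run.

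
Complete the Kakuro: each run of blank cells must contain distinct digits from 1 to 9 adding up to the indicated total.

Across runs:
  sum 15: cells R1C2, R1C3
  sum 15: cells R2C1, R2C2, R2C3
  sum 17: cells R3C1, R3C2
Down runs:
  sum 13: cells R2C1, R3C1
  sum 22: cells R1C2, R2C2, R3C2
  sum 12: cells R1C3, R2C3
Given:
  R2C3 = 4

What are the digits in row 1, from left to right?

17 in 2 cells must be {8,9}.
R1C3 = 12 − 4 = 8 completes the 12 down.
R1C2 = 15 − 8 = 7 completes the 15 across.
Given what's placed, R3C2 must be 9 to fit the 17 across and 22 down.
R2C2 = 22 − 16 = 6 completes the 22 down.
R3C1 = 17 − 9 = 8 completes the 17 across.
R2C1 = 15 − 10 = 5 completes the 15 across.

7 8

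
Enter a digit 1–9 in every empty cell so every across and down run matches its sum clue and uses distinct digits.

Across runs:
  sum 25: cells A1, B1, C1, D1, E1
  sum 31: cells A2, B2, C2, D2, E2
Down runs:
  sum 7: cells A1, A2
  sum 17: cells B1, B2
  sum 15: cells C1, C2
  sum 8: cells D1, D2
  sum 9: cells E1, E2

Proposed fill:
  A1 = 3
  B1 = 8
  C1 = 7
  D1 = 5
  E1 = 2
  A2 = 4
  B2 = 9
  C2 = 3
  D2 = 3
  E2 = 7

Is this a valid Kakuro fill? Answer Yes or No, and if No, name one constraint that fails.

No — the across run A2–E2 sums to 26, not 31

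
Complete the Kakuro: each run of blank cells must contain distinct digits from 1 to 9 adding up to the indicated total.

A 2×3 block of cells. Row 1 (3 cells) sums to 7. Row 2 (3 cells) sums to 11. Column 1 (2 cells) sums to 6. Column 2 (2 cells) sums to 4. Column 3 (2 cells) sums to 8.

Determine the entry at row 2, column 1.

7 in 3 cells must be {1,2,4}; 4 in 2 cells must be {1,3}.
The 7 across and the 4 down share only 1, so (1,2) = 1.
Given what's placed, (1,3) must be 2 to fit the 7 across and 8 down.
(2,2) = 4 − 1 = 3 completes the 4 down.
(2,3) = 8 − 2 = 6 completes the 8 down.
(1,1) = 7 − 3 = 4 completes the 7 across.
(2,1) = 11 − 9 = 2 completes the 11 across.

2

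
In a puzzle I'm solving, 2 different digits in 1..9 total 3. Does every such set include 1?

The only way to make 3 from 2 distinct digits is {1,2}, which contains 1.

Yes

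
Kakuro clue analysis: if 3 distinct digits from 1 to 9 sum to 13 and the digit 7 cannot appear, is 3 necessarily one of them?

Counterexample: {1,4,8} sums to 13 under that restriction without using 3.

No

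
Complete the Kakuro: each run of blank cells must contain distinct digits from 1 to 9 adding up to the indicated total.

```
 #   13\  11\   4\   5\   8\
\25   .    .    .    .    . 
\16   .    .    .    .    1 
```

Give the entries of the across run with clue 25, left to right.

16 in 5 cells must be {1,2,3,4,6}; 4 in 2 cells must be {1,3}.
R1C5 = 8 − 1 = 7 completes the 8 down.
R2C3 = 3: the only remaining digit allowed by both the 16 across and the 4 down.
R1C3 = 4 − 3 = 1 completes the 4 down.
Nothing is forced directly, so branch on R2C1, whose candidates are 4 or 6. If R2C1 = 6: then R1C1 would have to be in {2,3,4,5,6,8,9} for the 25 across but in {7} for the 13 down — contradiction. So R2C1 = 4.
R1C1 = 13 − 4 = 9 completes the 13 down.
R2C4 = 2: the only remaining digit allowed by both the 16 across and the 5 down.
R1C4 = 5 − 2 = 3 completes the 5 down.
R2C2 = 16 − 10 = 6 completes the 16 across.
R1C2 = 25 − 20 = 5 completes the 25 across.

9 5 1 3 7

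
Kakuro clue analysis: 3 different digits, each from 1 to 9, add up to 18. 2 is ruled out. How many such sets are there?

6

3 distinct digits from 1–9 sum between 6 and 24.
Dropping sets that contain 2.
Enumerating: {1,8,9}, {3,6,9}, {3,7,8}, {4,5,9}, {4,6,8}, {5,6,7}.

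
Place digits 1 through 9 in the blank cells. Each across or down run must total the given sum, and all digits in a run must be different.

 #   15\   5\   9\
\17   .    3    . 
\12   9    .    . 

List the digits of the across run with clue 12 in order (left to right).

9 2 1

R1C1 = 15 − 9 = 6 completes the 15 down.
R1C3 = 17 − 9 = 8 completes the 17 across.
R2C2 = 5 − 3 = 2 completes the 5 down.
R2C3 = 12 − 11 = 1 completes the 12 across.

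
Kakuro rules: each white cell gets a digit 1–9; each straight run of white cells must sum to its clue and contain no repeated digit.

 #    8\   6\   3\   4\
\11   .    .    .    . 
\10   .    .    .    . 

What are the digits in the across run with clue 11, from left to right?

5 2 1 3

11 in 4 cells must be {1,2,3,5}; 10 in 4 cells must be {1,2,3,4}; 3 in 2 cells must be {1,2}.
Nothing is forced directly, so branch on R1C3, whose candidates are 1 or 2. If R1C3 = 2: that forces R2C3 = 1, R2C4 = 3, R1C4 = 1, R2C1 = 2, R2C2 = 4, after which R1C1 would have to be in {3,5} for the 11 across but in {6} for the 8 down — contradiction. So R1C3 = 1.
Given what's placed, R1C4 must be 3 to fit the 11 across and 4 down.
R2C3 = 3 − 1 = 2 completes the 3 down.
R2C4 = 4 − 3 = 1 completes the 4 down.
R2C1 = 3: the only remaining digit allowed by both the 10 across and the 8 down.
R2C2 = 10 − 6 = 4 completes the 10 across.
R1C1 = 8 − 3 = 5 completes the 8 down.
R1C2 = 11 − 9 = 2 completes the 11 across.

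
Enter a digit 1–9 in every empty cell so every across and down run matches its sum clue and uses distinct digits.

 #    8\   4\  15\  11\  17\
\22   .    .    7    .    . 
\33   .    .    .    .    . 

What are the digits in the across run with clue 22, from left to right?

2, 1, 7, 4, 8

4 in 2 cells must be {1,3}; 17 in 2 cells must be {8,9}.
Intersecting the 33 across with the 4 down forces R2C2 = 3.
R2C3 = 15 − 7 = 8 completes the 15 down.
Given what's placed, R2C5 must be 9 to fit the 33 across and 17 down.
R1C2 = 4 − 3 = 1 completes the 4 down.
R1C5 = 17 − 9 = 8 completes the 17 down.
R1C1 = 2: the only remaining digit allowed by both the 22 across and the 8 down.
R1C4 = 22 − 18 = 4 completes the 22 across.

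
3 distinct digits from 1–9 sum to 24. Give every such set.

{7,8,9}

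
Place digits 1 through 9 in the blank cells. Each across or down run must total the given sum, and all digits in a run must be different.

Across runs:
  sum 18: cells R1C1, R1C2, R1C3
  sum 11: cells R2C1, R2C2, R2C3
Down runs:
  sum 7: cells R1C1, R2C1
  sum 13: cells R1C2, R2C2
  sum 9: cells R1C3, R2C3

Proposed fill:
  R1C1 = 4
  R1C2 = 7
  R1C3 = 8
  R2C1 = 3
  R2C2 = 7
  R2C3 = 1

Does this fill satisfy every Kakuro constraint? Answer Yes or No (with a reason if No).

No — the down run R1C2–R2C2 sums to 14, not 13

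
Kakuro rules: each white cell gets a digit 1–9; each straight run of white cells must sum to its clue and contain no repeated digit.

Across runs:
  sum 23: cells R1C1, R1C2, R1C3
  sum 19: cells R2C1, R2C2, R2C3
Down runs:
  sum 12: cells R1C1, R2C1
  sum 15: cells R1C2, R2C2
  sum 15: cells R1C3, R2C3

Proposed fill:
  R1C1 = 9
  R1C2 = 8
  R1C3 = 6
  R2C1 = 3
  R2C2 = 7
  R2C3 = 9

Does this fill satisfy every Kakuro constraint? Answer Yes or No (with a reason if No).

Yes

Across: 9+8+6=23; 3+7+9=19. Down: 9+3=12; 8+7=15; 6+9=15. No digit repeats within any run.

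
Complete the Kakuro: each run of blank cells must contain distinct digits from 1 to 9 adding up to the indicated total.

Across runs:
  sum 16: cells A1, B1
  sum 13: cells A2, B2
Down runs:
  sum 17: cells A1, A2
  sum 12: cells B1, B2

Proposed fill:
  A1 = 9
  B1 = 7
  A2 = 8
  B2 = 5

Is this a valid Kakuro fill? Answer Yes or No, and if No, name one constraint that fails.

Across: 9+7=16; 8+5=13. Down: 9+8=17; 7+5=12. No digit repeats within any run.

Yes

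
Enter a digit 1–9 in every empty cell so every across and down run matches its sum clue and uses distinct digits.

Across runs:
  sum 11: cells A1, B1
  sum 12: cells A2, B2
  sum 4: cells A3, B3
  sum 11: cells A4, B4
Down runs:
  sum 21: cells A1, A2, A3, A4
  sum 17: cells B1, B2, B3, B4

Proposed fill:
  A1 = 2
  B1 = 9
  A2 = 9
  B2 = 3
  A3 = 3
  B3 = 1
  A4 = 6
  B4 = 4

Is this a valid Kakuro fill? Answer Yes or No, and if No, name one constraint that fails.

No — the down run A1–A4 sums to 20, not 21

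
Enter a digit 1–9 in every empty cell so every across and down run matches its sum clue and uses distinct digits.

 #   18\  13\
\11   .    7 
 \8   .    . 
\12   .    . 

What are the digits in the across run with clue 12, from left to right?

R1C1 = 11 − 7 = 4 completes the 11 across.
Nothing is forced directly, so branch on R2C1, whose candidates are 5 or 6. If R2C1 = 5: then R2C2 would have to be in {3} for the 8 across but in {1,2,4,5} for the 13 down — contradiction. So R2C1 = 6.
R2C2 = 8 − 6 = 2 completes the 8 across.
R3C1 = 18 − 10 = 8 completes the 18 down.
R3C2 = 12 − 8 = 4 completes the 12 across.

8 4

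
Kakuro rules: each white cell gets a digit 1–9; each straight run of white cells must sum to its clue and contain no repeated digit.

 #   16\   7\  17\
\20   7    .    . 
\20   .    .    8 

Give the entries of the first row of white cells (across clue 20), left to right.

7 4 9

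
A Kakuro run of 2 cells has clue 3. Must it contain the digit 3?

The only way to make 3 from 2 distinct digits is {1,2}, which does not contain 3.

No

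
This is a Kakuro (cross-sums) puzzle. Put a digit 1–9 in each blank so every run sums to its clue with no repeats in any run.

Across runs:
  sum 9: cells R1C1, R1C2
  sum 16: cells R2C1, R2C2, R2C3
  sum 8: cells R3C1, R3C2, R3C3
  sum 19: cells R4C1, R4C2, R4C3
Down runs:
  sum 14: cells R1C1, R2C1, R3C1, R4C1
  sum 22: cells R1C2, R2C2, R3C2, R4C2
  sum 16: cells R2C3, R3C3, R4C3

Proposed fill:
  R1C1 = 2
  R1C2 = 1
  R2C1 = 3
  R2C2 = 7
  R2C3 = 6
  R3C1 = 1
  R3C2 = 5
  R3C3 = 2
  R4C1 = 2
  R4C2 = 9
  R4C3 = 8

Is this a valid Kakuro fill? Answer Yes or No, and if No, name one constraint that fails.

No — the down run R1C1–R4C1 sums to 8, not 14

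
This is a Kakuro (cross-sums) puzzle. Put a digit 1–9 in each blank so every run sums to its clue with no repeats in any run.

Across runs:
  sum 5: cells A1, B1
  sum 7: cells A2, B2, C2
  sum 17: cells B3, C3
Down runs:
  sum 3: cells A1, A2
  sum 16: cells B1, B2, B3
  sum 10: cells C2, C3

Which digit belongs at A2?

7 in 3 cells must be {1,2,4}; 17 in 2 cells must be {8,9}; 3 in 2 cells must be {1,2}.
Nothing is forced directly, so branch on A1, whose candidates are 1 or 2. If A1 = 1: that forces B1 = 4, A2 = 2, after which B2 would have to be in {1,4} for the 7 across but in {3,5,7,9} for the 16 down — contradiction. So A1 = 2.
B1 = 5 − 2 = 3 completes the 5 across.
A2 = 3 − 2 = 1 completes the 3 down.
B2 = 4: the only remaining digit allowed by both the 7 across and the 16 down.
C2 = 7 − 5 = 2 completes the 7 across.
B3 = 16 − 7 = 9 completes the 16 down.
C3 = 17 − 9 = 8 completes the 17 across.

1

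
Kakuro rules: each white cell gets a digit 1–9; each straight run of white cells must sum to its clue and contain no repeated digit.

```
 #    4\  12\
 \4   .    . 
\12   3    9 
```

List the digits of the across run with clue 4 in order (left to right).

4 in 2 cells must be {1,3}.
R1C1 = 4 − 3 = 1 completes the 4 down.
R1C2 = 4 − 1 = 3 completes the 4 across.

1 3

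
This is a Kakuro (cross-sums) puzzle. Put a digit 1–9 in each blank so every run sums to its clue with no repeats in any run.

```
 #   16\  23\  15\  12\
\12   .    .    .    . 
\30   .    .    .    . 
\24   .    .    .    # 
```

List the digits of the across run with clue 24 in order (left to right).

8, 9, 7

30 in 4 cells must be {6,7,8,9}; 24 in 3 cells must be {7,8,9}; 23 in 3 cells must be {6,8,9}.
R1C2 = 6: only digit in both the 12-across and 23-down candidate sets.
Given what's placed, R1C4 must be 3 to fit the 12 across and 12 down.
R2C4 = 12 − 3 = 9 completes the 12 down.
R2C2 = 8: the only remaining digit allowed by both the 30 across and the 23 down.
R3C2 = 23 − 14 = 9 completes the 23 down.
Nothing is forced directly, so branch on R2C1, whose candidates are 6 or 7. If R2C1 = 6: that forces R2C3 = 7, after which R3C3 would have to be in {7,8} for the 24 across but in {2,3,5,6} for the 15 down — contradiction. So R2C1 = 7.
Given what's placed, R1C1 must be 1 to fit the 12 across and 16 down.
R1C3 = 12 − 10 = 2 completes the 12 across.
R2C3 = 30 − 24 = 6 completes the 30 across.
R3C1 = 16 − 8 = 8 completes the 16 down.
R3C3 = 24 − 17 = 7 completes the 24 across.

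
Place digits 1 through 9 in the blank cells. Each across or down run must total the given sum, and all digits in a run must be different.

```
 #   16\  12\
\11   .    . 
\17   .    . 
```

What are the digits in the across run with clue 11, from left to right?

7 4

17 in 2 cells must be {8,9}; 16 in 2 cells must be {7,9}.
The 17 across and the 16 down share only 9, so R2C1 = 9.
R2C2 = 17 − 9 = 8 completes the 17 across.
R1C1 = 16 − 9 = 7 completes the 16 down.
R1C2 = 11 − 7 = 4 completes the 11 across.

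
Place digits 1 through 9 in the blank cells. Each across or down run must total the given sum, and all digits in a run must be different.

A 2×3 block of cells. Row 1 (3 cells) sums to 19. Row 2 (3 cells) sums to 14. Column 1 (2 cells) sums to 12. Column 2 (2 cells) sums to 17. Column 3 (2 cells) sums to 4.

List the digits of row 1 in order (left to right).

17 in 2 cells must be {8,9}; 4 in 2 cells must be {1,3}.
The 19 across and the 4 down share only 3, so (1,3) = 3.
(2,3) = 4 − 3 = 1 completes the 4 down.
Given what's placed, (1,2) must be 9 to fit the 19 across and 17 down.
(2,2) = 17 − 9 = 8 completes the 17 down.
(1,1) = 19 − 12 = 7 completes the 19 across.
(2,1) = 14 − 9 = 5 completes the 14 across.

7 9 3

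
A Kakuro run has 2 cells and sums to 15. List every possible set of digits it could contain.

{6,9}; {7,8}

2 distinct digits from 1–9 sum between 3 and 17.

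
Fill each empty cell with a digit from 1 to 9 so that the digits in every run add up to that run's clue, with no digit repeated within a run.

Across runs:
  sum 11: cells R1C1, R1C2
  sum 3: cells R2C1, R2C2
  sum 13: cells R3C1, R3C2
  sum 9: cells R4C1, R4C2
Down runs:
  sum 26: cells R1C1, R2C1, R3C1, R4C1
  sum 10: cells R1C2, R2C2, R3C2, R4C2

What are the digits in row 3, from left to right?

9 4

3 in 2 cells must be {1,2}; 10 in 4 cells must be {1,2,3,4}.
Only 2 fits R2C1 under both its across sum 3 and down sum 26.
R2C2 = 3 − 2 = 1 completes the 3 across.
Given what's placed, R3C2 must be 4 to fit the 13 across and 10 down.
R3C1 = 13 − 4 = 9 completes the 13 across.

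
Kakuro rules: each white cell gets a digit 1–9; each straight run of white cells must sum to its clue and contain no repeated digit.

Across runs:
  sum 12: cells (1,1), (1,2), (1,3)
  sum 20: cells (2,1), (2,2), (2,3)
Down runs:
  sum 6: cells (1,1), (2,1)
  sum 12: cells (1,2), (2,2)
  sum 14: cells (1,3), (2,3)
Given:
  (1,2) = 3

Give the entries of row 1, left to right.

1, 3, 8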